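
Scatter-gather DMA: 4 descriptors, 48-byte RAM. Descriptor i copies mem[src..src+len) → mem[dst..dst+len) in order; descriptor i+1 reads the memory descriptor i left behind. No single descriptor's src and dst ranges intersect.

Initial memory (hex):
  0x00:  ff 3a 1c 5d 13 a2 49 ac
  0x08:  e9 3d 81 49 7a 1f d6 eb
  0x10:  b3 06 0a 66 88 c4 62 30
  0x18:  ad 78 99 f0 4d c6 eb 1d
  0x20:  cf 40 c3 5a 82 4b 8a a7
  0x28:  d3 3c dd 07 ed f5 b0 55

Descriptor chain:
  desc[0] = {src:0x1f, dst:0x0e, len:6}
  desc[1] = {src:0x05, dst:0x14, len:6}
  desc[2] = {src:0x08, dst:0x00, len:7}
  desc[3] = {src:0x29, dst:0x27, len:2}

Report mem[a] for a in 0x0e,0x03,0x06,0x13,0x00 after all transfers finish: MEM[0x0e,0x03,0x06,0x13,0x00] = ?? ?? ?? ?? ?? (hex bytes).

MEM[0x0e,0x03,0x06,0x13,0x00] = 1d 49 1d 82 e9

  after D0: wrote 6B at 0x0e = 1dcf40c35a82
  after D1: wrote 6B at 0x14 = a249ace93d81
  after D2: wrote 7B at 0x00 = e93d81497a1f1d
  after D3: wrote 2B at 0x27 = 3cdd
query mem[0x0e]=0x1d, mem[0x03]=0x49, mem[0x06]=0x1d, mem[0x13]=0x82, mem[0x00]=0xe9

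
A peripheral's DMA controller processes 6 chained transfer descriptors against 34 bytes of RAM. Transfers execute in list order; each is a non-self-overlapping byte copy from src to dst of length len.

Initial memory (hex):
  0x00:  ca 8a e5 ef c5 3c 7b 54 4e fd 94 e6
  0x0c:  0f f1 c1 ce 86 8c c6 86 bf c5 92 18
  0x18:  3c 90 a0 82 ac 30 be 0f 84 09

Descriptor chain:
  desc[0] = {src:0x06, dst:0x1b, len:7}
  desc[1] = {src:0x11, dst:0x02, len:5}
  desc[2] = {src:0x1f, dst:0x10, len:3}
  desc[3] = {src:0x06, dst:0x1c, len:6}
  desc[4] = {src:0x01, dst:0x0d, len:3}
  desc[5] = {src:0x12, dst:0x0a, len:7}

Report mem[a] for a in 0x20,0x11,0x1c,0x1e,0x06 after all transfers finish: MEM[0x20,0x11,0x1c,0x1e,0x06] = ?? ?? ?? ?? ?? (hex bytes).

[0] 0x06->0x1b len=7 : 7b 54 4e fd 94 e6 0f
[1] 0x11->0x02 len=5 : 8c c6 86 bf c5
[2] 0x1f->0x10 len=3 : 94 e6 0f
[3] 0x06->0x1c len=6 : c5 54 4e fd 94 e6
[4] 0x01->0x0d len=3 : 8a 8c c6
[5] 0x12->0x0a len=7 : 0f 86 bf c5 92 18 3c
query mem[0x20]=0x94, mem[0x11]=0xe6, mem[0x1c]=0xc5, mem[0x1e]=0x4e, mem[0x06]=0xc5

MEM[0x20,0x11,0x1c,0x1e,0x06] = 94 e6 c5 4e c5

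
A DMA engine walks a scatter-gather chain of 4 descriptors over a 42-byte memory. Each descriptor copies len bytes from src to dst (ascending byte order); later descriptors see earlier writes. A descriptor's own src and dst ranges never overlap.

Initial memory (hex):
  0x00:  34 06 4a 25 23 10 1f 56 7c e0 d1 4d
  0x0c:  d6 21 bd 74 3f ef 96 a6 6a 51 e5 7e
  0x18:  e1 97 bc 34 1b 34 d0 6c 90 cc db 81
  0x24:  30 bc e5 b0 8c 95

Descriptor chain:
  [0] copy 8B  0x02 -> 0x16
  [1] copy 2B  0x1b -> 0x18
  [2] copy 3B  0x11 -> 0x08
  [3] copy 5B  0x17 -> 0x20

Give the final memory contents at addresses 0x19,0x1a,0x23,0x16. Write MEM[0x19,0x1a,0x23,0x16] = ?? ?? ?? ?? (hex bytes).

MEM[0x19,0x1a,0x23,0x16] = 7c 1f 1f 4a

  after D0: wrote 8B at 0x16 = 4a2523101f567ce0
  after D1: wrote 2B at 0x18 = 567c
  after D2: wrote 3B at 0x08 = ef96a6
  after D3: wrote 5B at 0x20 = 25567c1f56
query mem[0x19]=0x7c, mem[0x1a]=0x1f, mem[0x23]=0x1f, mem[0x16]=0x4a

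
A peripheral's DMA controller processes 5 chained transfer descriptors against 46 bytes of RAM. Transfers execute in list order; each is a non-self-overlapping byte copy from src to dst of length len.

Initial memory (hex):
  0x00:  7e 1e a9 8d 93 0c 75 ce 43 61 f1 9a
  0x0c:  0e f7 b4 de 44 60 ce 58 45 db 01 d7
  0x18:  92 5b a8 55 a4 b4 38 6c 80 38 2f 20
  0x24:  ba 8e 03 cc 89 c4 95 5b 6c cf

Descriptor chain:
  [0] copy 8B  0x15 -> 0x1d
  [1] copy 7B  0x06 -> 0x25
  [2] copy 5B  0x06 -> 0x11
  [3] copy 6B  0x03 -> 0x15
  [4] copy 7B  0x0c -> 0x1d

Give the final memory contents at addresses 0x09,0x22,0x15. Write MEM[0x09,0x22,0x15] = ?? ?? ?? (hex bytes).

MEM[0x09,0x22,0x15] = 61 75 8d

[0] 0x15->0x1d len=8 : db 01 d7 92 5b a8 55 a4
[1] 0x06->0x25 len=7 : 75 ce 43 61 f1 9a 0e
[2] 0x06->0x11 len=5 : 75 ce 43 61 f1
[3] 0x03->0x15 len=6 : 8d 93 0c 75 ce 43
[4] 0x0c->0x1d len=7 : 0e f7 b4 de 44 75 ce
query mem[0x09]=0x61, mem[0x22]=0x75, mem[0x15]=0x8d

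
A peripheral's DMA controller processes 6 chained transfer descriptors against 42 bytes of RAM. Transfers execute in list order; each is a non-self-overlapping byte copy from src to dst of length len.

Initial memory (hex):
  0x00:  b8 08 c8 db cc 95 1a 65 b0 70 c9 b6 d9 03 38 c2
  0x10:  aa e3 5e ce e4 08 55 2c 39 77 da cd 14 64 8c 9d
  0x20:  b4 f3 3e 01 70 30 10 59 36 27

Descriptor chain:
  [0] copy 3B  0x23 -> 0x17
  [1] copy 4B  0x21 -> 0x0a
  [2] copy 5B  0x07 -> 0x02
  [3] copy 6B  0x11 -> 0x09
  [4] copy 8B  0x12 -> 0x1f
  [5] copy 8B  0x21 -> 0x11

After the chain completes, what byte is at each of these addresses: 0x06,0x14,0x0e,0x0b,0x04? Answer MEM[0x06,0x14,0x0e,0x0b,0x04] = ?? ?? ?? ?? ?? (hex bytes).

D0: mem[0x17..0x19] <- [01 70 30]
D1: mem[0x0a..0x0d] <- [f3 3e 01 70]
D2: mem[0x02..0x06] <- [65 b0 70 f3 3e]
D3: mem[0x09..0x0e] <- [e3 5e ce e4 08 55]
D4: mem[0x1f..0x26] <- [5e ce e4 08 55 01 70 30]
D5: mem[0x11..0x18] <- [e4 08 55 01 70 30 59 36]
query mem[0x06]=0x3e, mem[0x14]=0x01, mem[0x0e]=0x55, mem[0x0b]=0xce, mem[0x04]=0x70

MEM[0x06,0x14,0x0e,0x0b,0x04] = 3e 01 55 ce 70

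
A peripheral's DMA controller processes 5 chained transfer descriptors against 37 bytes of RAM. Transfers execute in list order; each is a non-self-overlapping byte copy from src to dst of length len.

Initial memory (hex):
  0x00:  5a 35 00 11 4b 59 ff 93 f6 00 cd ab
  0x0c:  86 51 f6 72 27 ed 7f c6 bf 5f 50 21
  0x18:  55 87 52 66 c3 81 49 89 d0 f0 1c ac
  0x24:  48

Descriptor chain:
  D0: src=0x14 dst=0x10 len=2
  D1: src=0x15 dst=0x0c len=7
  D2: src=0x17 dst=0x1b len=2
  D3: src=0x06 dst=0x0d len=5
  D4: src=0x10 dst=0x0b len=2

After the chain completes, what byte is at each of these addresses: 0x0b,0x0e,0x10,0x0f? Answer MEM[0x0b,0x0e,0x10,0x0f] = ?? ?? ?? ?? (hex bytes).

  after D0: wrote 2B at 0x10 = bf5f
  after D1: wrote 7B at 0x0c = 5f502155875266
  after D2: wrote 2B at 0x1b = 2155
  after D3: wrote 5B at 0x0d = ff93f600cd
  after D4: wrote 2B at 0x0b = 00cd
query mem[0x0b]=0x00, mem[0x0e]=0x93, mem[0x10]=0x00, mem[0x0f]=0xf6

MEM[0x0b,0x0e,0x10,0x0f] = 00 93 00 f6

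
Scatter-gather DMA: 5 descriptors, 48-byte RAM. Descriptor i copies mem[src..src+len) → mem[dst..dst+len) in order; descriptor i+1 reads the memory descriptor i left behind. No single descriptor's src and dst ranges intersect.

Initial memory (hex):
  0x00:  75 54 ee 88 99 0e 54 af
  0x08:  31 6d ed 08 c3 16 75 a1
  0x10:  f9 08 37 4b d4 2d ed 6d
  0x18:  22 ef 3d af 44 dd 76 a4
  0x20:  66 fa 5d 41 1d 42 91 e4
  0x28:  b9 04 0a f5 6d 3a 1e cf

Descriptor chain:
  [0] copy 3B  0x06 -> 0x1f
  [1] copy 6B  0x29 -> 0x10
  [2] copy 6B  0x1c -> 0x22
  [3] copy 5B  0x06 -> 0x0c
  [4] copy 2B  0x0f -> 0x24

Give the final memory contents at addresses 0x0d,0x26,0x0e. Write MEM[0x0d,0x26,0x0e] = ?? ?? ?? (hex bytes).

MEM[0x0d,0x26,0x0e] = af af 31

#0 dst[0x1f+3] := {0x54,0xaf,0x31}
#1 dst[0x10+6] := {0x04,0x0a,0xf5,0x6d,0x3a,0x1e}
#2 dst[0x22+6] := {0x44,0xdd,0x76,0x54,0xaf,0x31}
#3 dst[0x0c+5] := {0x54,0xaf,0x31,0x6d,0xed}
#4 dst[0x24+2] := {0x6d,0xed}
query mem[0x0d]=0xaf, mem[0x26]=0xaf, mem[0x0e]=0x31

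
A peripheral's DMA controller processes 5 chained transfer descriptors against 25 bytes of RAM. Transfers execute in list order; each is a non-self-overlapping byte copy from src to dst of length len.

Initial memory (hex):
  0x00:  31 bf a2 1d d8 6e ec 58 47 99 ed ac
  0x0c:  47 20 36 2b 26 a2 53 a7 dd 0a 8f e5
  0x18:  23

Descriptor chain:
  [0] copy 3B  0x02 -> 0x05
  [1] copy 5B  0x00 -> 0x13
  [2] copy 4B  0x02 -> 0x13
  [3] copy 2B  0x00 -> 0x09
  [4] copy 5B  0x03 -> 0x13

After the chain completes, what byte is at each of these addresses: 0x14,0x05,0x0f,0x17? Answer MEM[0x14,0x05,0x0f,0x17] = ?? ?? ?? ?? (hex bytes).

MEM[0x14,0x05,0x0f,0x17] = d8 a2 2b d8

[0] 0x02->0x05 len=3 : a2 1d d8
[1] 0x00->0x13 len=5 : 31 bf a2 1d d8
[2] 0x02->0x13 len=4 : a2 1d d8 a2
[3] 0x00->0x09 len=2 : 31 bf
[4] 0x03->0x13 len=5 : 1d d8 a2 1d d8
query mem[0x14]=0xd8, mem[0x05]=0xa2, mem[0x0f]=0x2b, mem[0x17]=0xd8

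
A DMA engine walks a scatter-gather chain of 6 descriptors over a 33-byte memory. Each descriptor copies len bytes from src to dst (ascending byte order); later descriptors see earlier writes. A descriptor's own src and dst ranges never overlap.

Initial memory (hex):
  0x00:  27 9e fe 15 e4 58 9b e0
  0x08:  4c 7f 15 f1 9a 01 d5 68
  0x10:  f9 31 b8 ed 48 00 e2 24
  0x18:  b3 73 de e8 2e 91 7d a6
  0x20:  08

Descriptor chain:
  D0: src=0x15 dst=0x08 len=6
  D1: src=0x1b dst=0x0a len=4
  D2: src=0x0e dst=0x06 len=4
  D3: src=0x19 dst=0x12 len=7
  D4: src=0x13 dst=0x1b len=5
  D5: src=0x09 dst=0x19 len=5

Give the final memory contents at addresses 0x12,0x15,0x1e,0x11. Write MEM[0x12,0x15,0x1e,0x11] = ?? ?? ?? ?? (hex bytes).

#0 dst[0x08+6] := {0x00,0xe2,0x24,0xb3,0x73,0xde}
#1 dst[0x0a+4] := {0xe8,0x2e,0x91,0x7d}
#2 dst[0x06+4] := {0xd5,0x68,0xf9,0x31}
#3 dst[0x12+7] := {0x73,0xde,0xe8,0x2e,0x91,0x7d,0xa6}
#4 dst[0x1b+5] := {0xde,0xe8,0x2e,0x91,0x7d}
#5 dst[0x19+5] := {0x31,0xe8,0x2e,0x91,0x7d}
query mem[0x12]=0x73, mem[0x15]=0x2e, mem[0x1e]=0x91, mem[0x11]=0x31

MEM[0x12,0x15,0x1e,0x11] = 73 2e 91 31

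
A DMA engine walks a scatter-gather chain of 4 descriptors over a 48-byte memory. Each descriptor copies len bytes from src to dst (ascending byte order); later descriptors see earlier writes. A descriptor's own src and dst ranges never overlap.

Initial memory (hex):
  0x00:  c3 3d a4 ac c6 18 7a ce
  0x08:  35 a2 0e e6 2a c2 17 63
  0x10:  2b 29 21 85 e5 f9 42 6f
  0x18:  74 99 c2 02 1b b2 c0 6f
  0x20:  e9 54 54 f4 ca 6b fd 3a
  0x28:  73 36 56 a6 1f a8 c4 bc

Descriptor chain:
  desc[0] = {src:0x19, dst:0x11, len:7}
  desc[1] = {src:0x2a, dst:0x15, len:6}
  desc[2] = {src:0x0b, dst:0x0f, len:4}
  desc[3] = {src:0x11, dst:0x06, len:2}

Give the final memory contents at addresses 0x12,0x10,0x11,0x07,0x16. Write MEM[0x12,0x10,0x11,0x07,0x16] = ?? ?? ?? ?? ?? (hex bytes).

[0] 0x19->0x11 len=7 : 99 c2 02 1b b2 c0 6f
[1] 0x2a->0x15 len=6 : 56 a6 1f a8 c4 bc
[2] 0x0b->0x0f len=4 : e6 2a c2 17
[3] 0x11->0x06 len=2 : c2 17
query mem[0x12]=0x17, mem[0x10]=0x2a, mem[0x11]=0xc2, mem[0x07]=0x17, mem[0x16]=0xa6

MEM[0x12,0x10,0x11,0x07,0x16] = 17 2a c2 17 a6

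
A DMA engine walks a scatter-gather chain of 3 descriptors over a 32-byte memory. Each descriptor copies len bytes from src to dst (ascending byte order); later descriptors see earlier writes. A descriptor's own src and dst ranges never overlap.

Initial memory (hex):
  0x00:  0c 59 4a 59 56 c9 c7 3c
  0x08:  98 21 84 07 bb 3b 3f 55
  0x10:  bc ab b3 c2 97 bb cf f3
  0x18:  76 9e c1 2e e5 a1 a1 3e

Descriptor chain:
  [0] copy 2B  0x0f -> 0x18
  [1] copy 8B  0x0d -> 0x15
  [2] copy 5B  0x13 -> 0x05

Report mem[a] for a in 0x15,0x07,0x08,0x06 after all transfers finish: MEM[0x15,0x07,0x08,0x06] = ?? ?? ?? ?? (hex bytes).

MEM[0x15,0x07,0x08,0x06] = 3b 3b 3f 97

  after D0: wrote 2B at 0x18 = 55bc
  after D1: wrote 8B at 0x15 = 3b3f55bcabb3c297
  after D2: wrote 5B at 0x05 = c2973b3f55
query mem[0x15]=0x3b, mem[0x07]=0x3b, mem[0x08]=0x3f, mem[0x06]=0x97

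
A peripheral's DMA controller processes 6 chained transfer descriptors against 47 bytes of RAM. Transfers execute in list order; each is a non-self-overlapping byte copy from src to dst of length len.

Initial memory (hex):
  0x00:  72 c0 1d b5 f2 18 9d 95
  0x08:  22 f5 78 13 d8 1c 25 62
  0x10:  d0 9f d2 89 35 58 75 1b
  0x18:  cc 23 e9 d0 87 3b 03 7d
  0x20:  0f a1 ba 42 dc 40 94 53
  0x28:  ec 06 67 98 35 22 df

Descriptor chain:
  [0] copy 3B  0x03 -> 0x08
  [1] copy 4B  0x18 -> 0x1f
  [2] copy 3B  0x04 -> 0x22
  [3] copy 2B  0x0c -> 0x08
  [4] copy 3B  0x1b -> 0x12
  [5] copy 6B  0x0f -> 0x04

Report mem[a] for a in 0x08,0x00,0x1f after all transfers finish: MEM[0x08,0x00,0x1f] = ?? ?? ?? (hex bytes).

MEM[0x08,0x00,0x1f] = 87 72 cc

D0: mem[0x08..0x0a] <- [b5 f2 18]
D1: mem[0x1f..0x22] <- [cc 23 e9 d0]
D2: mem[0x22..0x24] <- [f2 18 9d]
D3: mem[0x08..0x09] <- [d8 1c]
D4: mem[0x12..0x14] <- [d0 87 3b]
D5: mem[0x04..0x09] <- [62 d0 9f d0 87 3b]
query mem[0x08]=0x87, mem[0x00]=0x72, mem[0x1f]=0xcc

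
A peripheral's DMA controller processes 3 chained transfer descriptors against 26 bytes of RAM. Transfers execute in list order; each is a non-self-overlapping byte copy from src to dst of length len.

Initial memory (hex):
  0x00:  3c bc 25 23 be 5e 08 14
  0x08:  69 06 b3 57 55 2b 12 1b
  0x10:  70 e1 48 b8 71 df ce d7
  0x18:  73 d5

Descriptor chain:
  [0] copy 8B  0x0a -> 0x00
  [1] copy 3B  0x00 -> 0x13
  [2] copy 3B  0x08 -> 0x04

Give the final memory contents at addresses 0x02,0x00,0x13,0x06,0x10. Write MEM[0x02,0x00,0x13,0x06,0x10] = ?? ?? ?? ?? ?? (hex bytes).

#0 dst[0x00+8] := {0xb3,0x57,0x55,0x2b,0x12,0x1b,0x70,0xe1}
#1 dst[0x13+3] := {0xb3,0x57,0x55}
#2 dst[0x04+3] := {0x69,0x06,0xb3}
query mem[0x02]=0x55, mem[0x00]=0xb3, mem[0x13]=0xb3, mem[0x06]=0xb3, mem[0x10]=0x70

MEM[0x02,0x00,0x13,0x06,0x10] = 55 b3 b3 b3 70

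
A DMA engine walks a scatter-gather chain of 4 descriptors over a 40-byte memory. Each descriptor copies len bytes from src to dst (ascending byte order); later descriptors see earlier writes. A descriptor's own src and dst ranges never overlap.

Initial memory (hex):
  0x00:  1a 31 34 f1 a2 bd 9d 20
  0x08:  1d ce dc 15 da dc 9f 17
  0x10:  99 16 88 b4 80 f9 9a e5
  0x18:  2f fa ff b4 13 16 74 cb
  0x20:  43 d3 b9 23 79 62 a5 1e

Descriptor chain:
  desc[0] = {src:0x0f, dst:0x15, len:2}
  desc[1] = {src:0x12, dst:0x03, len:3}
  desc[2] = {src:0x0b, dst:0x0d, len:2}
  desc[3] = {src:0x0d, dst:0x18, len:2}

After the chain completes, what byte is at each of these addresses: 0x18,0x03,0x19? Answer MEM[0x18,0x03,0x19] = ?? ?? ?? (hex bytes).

MEM[0x18,0x03,0x19] = 15 88 da

#0 dst[0x15+2] := {0x17,0x99}
#1 dst[0x03+3] := {0x88,0xb4,0x80}
#2 dst[0x0d+2] := {0x15,0xda}
#3 dst[0x18+2] := {0x15,0xda}
query mem[0x18]=0x15, mem[0x03]=0x88, mem[0x19]=0xda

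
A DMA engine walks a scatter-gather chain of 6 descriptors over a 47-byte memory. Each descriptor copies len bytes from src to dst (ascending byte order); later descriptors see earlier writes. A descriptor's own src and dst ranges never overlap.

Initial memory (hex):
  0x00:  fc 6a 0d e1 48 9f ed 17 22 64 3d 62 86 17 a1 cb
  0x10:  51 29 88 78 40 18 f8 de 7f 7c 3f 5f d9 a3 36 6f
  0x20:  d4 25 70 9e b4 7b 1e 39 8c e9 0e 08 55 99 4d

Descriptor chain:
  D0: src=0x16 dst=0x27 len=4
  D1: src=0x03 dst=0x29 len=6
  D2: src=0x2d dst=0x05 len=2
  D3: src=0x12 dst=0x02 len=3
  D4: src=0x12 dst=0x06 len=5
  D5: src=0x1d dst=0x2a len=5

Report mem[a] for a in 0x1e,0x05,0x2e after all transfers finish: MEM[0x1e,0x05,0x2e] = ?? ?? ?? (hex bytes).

D0: mem[0x27..0x2a] <- [f8 de 7f 7c]
D1: mem[0x29..0x2e] <- [e1 48 9f ed 17 22]
D2: mem[0x05..0x06] <- [17 22]
D3: mem[0x02..0x04] <- [88 78 40]
D4: mem[0x06..0x0a] <- [88 78 40 18 f8]
D5: mem[0x2a..0x2e] <- [a3 36 6f d4 25]
query mem[0x1e]=0x36, mem[0x05]=0x17, mem[0x2e]=0x25

MEM[0x1e,0x05,0x2e] = 36 17 25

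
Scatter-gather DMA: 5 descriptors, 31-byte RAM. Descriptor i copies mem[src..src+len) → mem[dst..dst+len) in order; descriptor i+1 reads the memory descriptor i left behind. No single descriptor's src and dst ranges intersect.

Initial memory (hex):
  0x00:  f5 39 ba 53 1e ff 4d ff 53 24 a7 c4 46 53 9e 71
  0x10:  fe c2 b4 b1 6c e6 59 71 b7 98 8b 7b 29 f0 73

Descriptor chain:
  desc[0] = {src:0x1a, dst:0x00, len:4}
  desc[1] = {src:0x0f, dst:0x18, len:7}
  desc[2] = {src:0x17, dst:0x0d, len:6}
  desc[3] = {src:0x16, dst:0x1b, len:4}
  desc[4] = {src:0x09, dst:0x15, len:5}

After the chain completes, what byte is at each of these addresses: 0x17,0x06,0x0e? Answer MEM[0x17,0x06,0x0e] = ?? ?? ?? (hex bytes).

MEM[0x17,0x06,0x0e] = c4 4d 71

[0] 0x1a->0x00 len=4 : 8b 7b 29 f0
[1] 0x0f->0x18 len=7 : 71 fe c2 b4 b1 6c e6
[2] 0x17->0x0d len=6 : 71 71 fe c2 b4 b1
[3] 0x16->0x1b len=4 : 59 71 71 fe
[4] 0x09->0x15 len=5 : 24 a7 c4 46 71
query mem[0x17]=0xc4, mem[0x06]=0x4d, mem[0x0e]=0x71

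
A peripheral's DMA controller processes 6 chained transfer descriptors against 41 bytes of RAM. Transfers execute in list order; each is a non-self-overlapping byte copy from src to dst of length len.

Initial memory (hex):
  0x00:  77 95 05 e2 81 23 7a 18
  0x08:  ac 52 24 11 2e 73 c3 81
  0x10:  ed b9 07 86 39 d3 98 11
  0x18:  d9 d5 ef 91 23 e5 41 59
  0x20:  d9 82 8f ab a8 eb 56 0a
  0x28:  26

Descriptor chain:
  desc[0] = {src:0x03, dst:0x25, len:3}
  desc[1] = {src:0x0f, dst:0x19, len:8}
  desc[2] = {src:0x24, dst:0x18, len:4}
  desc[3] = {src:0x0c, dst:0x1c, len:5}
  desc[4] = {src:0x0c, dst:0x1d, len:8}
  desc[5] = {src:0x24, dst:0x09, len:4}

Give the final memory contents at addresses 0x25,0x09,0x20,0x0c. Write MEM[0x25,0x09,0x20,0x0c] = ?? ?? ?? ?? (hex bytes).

MEM[0x25,0x09,0x20,0x0c] = e2 86 81 23

D0: mem[0x25..0x27] <- [e2 81 23]
D1: mem[0x19..0x20] <- [81 ed b9 07 86 39 d3 98]
D2: mem[0x18..0x1b] <- [a8 e2 81 23]
D3: mem[0x1c..0x20] <- [2e 73 c3 81 ed]
D4: mem[0x1d..0x24] <- [2e 73 c3 81 ed b9 07 86]
D5: mem[0x09..0x0c] <- [86 e2 81 23]
query mem[0x25]=0xe2, mem[0x09]=0x86, mem[0x20]=0x81, mem[0x0c]=0x23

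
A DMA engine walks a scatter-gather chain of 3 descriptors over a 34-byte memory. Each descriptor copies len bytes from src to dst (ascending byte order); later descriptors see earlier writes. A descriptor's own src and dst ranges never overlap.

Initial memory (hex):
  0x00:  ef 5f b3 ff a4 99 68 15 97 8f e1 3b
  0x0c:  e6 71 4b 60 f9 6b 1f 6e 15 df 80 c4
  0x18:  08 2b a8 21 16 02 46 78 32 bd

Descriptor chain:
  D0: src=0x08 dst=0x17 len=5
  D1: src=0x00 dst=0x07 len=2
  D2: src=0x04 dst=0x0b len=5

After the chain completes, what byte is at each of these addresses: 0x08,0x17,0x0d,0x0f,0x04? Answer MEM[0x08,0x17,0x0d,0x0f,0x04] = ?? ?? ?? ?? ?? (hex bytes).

  after D0: wrote 5B at 0x17 = 978fe13be6
  after D1: wrote 2B at 0x07 = ef5f
  after D2: wrote 5B at 0x0b = a49968ef5f
query mem[0x08]=0x5f, mem[0x17]=0x97, mem[0x0d]=0x68, mem[0x0f]=0x5f, mem[0x04]=0xa4

MEM[0x08,0x17,0x0d,0x0f,0x04] = 5f 97 68 5f a4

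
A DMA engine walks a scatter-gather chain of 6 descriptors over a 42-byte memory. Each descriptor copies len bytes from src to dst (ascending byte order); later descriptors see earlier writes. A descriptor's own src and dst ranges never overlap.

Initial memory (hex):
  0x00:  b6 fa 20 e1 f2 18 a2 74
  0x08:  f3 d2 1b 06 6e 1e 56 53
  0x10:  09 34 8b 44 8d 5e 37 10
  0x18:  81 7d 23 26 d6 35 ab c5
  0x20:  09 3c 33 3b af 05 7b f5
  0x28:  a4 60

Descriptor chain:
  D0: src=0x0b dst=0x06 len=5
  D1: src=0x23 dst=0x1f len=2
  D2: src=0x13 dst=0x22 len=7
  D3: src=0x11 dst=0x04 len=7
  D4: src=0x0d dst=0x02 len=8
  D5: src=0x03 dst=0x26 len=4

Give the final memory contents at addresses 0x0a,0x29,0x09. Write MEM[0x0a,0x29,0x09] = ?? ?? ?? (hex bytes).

MEM[0x0a,0x29,0x09] = 10 34 8d

  after D0: wrote 5B at 0x06 = 066e1e5653
  after D1: wrote 2B at 0x1f = 3baf
  after D2: wrote 7B at 0x22 = 448d5e3710817d
  after D3: wrote 7B at 0x04 = 348b448d5e3710
  after D4: wrote 8B at 0x02 = 1e565309348b448d
  after D5: wrote 4B at 0x26 = 56530934
query mem[0x0a]=0x10, mem[0x29]=0x34, mem[0x09]=0x8d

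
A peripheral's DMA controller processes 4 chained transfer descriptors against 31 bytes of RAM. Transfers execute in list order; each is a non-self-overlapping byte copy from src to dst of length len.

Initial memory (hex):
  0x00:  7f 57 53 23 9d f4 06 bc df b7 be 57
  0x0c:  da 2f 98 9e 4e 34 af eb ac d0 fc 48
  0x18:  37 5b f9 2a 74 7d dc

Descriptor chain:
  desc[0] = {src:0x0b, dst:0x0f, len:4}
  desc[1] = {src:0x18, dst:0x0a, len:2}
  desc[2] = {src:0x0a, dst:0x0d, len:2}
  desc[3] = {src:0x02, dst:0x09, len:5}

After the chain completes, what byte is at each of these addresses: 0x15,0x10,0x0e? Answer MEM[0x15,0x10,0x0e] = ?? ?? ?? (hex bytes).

MEM[0x15,0x10,0x0e] = d0 da 5b

[0] 0x0b->0x0f len=4 : 57 da 2f 98
[1] 0x18->0x0a len=2 : 37 5b
[2] 0x0a->0x0d len=2 : 37 5b
[3] 0x02->0x09 len=5 : 53 23 9d f4 06
query mem[0x15]=0xd0, mem[0x10]=0xda, mem[0x0e]=0x5b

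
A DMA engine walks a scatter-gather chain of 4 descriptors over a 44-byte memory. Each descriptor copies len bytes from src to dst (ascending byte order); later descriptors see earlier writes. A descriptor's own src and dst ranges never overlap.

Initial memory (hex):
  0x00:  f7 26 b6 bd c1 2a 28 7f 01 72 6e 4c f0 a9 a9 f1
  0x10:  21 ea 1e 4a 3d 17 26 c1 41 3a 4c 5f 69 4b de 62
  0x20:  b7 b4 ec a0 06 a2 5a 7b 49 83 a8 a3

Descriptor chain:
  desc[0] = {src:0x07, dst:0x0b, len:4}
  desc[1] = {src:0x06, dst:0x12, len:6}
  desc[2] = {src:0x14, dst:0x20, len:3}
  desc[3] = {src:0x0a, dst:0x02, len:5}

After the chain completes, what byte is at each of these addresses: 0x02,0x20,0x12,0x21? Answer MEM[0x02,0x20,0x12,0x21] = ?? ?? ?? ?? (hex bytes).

MEM[0x02,0x20,0x12,0x21] = 6e 01 28 72

#0 dst[0x0b+4] := {0x7f,0x01,0x72,0x6e}
#1 dst[0x12+6] := {0x28,0x7f,0x01,0x72,0x6e,0x7f}
#2 dst[0x20+3] := {0x01,0x72,0x6e}
#3 dst[0x02+5] := {0x6e,0x7f,0x01,0x72,0x6e}
query mem[0x02]=0x6e, mem[0x20]=0x01, mem[0x12]=0x28, mem[0x21]=0x72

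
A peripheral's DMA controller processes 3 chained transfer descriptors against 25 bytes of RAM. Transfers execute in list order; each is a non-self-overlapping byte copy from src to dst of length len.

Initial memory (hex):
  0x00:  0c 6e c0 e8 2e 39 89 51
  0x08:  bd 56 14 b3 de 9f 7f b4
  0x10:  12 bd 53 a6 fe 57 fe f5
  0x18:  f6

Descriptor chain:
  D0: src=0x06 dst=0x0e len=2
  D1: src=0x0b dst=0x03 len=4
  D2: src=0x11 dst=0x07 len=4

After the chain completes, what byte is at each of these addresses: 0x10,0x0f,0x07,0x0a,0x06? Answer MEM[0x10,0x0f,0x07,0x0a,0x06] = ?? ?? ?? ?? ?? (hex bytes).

  after D0: wrote 2B at 0x0e = 8951
  after D1: wrote 4B at 0x03 = b3de9f89
  after D2: wrote 4B at 0x07 = bd53a6fe
query mem[0x10]=0x12, mem[0x0f]=0x51, mem[0x07]=0xbd, mem[0x0a]=0xfe, mem[0x06]=0x89

MEM[0x10,0x0f,0x07,0x0a,0x06] = 12 51 bd fe 89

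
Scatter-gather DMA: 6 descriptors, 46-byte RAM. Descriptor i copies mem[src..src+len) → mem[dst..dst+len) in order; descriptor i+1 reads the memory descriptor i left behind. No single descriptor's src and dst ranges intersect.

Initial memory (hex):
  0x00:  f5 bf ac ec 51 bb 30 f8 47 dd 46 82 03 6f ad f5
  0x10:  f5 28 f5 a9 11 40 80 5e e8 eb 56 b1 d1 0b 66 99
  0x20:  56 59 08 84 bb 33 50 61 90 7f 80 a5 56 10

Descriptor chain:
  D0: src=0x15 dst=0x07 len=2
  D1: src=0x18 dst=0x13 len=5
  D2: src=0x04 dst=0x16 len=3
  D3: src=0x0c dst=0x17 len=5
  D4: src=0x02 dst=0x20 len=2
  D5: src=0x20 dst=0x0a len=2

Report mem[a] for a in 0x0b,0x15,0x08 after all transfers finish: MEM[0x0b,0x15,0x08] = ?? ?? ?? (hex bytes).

MEM[0x0b,0x15,0x08] = ec 56 80

  after D0: wrote 2B at 0x07 = 4080
  after D1: wrote 5B at 0x13 = e8eb56b1d1
  after D2: wrote 3B at 0x16 = 51bb30
  after D3: wrote 5B at 0x17 = 036fadf5f5
  after D4: wrote 2B at 0x20 = acec
  after D5: wrote 2B at 0x0a = acec
query mem[0x0b]=0xec, mem[0x15]=0x56, mem[0x08]=0x80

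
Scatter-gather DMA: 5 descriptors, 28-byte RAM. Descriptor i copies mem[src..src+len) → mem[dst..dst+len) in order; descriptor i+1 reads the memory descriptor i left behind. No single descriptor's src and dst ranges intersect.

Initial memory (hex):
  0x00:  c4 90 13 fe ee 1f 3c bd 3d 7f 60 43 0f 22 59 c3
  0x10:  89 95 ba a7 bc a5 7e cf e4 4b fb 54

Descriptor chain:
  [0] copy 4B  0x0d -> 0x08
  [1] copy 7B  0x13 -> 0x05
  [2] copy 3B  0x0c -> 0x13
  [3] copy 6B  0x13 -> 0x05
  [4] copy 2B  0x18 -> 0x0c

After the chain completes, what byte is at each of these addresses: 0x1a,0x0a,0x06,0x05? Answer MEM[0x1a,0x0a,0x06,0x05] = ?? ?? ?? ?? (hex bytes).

MEM[0x1a,0x0a,0x06,0x05] = fb e4 22 0f

#0 dst[0x08+4] := {0x22,0x59,0xc3,0x89}
#1 dst[0x05+7] := {0xa7,0xbc,0xa5,0x7e,0xcf,0xe4,0x4b}
#2 dst[0x13+3] := {0x0f,0x22,0x59}
#3 dst[0x05+6] := {0x0f,0x22,0x59,0x7e,0xcf,0xe4}
#4 dst[0x0c+2] := {0xe4,0x4b}
query mem[0x1a]=0xfb, mem[0x0a]=0xe4, mem[0x06]=0x22, mem[0x05]=0x0f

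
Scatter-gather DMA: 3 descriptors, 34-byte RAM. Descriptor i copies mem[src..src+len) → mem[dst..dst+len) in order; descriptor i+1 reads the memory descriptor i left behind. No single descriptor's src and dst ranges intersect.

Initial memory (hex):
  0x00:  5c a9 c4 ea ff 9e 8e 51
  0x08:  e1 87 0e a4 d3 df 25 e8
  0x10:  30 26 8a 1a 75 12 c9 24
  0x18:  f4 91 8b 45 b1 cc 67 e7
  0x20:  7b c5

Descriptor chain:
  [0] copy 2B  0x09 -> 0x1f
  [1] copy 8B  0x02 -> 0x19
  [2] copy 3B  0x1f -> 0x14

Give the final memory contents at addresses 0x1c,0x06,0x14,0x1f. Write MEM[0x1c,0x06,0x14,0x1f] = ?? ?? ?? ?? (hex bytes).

D0: mem[0x1f..0x20] <- [87 0e]
D1: mem[0x19..0x20] <- [c4 ea ff 9e 8e 51 e1 87]
D2: mem[0x14..0x16] <- [e1 87 c5]
query mem[0x1c]=0x9e, mem[0x06]=0x8e, mem[0x14]=0xe1, mem[0x1f]=0xe1

MEM[0x1c,0x06,0x14,0x1f] = 9e 8e e1 e1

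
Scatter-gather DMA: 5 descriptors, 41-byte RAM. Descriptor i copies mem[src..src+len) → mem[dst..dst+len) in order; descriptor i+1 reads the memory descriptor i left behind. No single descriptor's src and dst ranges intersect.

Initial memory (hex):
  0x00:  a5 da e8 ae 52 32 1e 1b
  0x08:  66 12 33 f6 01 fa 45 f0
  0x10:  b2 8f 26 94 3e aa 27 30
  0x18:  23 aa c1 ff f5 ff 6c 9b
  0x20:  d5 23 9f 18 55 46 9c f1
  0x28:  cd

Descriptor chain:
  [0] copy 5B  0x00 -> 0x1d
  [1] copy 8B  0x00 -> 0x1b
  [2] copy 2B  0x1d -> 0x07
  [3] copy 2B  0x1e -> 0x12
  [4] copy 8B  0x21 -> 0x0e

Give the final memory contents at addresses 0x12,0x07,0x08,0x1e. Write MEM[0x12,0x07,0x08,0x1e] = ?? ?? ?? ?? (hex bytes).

MEM[0x12,0x07,0x08,0x1e] = 46 e8 ae ae

[0] 0x00->0x1d len=5 : a5 da e8 ae 52
[1] 0x00->0x1b len=8 : a5 da e8 ae 52 32 1e 1b
[2] 0x1d->0x07 len=2 : e8 ae
[3] 0x1e->0x12 len=2 : ae 52
[4] 0x21->0x0e len=8 : 1e 1b 18 55 46 9c f1 cd
query mem[0x12]=0x46, mem[0x07]=0xe8, mem[0x08]=0xae, mem[0x1e]=0xae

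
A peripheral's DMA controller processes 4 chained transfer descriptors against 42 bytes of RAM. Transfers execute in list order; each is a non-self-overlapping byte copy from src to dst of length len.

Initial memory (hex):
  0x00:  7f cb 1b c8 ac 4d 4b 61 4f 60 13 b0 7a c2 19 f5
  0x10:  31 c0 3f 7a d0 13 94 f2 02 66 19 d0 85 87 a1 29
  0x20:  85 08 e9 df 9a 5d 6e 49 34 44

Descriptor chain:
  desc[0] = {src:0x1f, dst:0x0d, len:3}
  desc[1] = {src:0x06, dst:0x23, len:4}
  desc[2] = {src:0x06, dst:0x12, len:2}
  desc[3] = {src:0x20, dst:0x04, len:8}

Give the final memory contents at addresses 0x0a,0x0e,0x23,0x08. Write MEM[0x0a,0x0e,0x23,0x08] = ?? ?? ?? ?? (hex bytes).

MEM[0x0a,0x0e,0x23,0x08] = 60 85 4b 61

[0] 0x1f->0x0d len=3 : 29 85 08
[1] 0x06->0x23 len=4 : 4b 61 4f 60
[2] 0x06->0x12 len=2 : 4b 61
[3] 0x20->0x04 len=8 : 85 08 e9 4b 61 4f 60 49
query mem[0x0a]=0x60, mem[0x0e]=0x85, mem[0x23]=0x4b, mem[0x08]=0x61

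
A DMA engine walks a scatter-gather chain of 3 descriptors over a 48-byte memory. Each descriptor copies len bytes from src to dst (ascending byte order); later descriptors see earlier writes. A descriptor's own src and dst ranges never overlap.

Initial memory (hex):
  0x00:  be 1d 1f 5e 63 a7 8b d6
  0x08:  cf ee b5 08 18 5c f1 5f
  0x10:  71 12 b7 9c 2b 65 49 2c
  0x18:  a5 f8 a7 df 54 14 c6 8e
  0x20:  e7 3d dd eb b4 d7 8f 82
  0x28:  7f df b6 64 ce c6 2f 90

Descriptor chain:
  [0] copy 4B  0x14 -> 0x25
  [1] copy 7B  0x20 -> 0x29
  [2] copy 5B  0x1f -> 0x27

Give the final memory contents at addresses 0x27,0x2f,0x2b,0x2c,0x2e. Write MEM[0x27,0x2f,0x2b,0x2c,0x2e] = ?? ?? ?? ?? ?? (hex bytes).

MEM[0x27,0x2f,0x2b,0x2c,0x2e] = 8e 65 eb eb 2b

#0 dst[0x25+4] := {0x2b,0x65,0x49,0x2c}
#1 dst[0x29+7] := {0xe7,0x3d,0xdd,0xeb,0xb4,0x2b,0x65}
#2 dst[0x27+5] := {0x8e,0xe7,0x3d,0xdd,0xeb}
query mem[0x27]=0x8e, mem[0x2f]=0x65, mem[0x2b]=0xeb, mem[0x2c]=0xeb, mem[0x2e]=0x2b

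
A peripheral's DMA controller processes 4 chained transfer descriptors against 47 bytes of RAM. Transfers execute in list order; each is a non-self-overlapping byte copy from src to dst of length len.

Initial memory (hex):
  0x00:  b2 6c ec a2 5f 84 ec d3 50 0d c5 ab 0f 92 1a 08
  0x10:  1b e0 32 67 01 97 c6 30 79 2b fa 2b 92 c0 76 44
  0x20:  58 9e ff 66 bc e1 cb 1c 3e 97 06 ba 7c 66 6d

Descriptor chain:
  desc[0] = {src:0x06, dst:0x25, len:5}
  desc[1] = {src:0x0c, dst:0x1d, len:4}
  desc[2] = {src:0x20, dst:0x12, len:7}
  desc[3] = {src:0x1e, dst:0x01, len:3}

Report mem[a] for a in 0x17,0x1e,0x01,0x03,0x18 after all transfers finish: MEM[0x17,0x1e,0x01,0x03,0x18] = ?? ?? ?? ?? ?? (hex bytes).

[0] 0x06->0x25 len=5 : ec d3 50 0d c5
[1] 0x0c->0x1d len=4 : 0f 92 1a 08
[2] 0x20->0x12 len=7 : 08 9e ff 66 bc ec d3
[3] 0x1e->0x01 len=3 : 92 1a 08
query mem[0x17]=0xec, mem[0x1e]=0x92, mem[0x01]=0x92, mem[0x03]=0x08, mem[0x18]=0xd3

MEM[0x17,0x1e,0x01,0x03,0x18] = ec 92 92 08 d3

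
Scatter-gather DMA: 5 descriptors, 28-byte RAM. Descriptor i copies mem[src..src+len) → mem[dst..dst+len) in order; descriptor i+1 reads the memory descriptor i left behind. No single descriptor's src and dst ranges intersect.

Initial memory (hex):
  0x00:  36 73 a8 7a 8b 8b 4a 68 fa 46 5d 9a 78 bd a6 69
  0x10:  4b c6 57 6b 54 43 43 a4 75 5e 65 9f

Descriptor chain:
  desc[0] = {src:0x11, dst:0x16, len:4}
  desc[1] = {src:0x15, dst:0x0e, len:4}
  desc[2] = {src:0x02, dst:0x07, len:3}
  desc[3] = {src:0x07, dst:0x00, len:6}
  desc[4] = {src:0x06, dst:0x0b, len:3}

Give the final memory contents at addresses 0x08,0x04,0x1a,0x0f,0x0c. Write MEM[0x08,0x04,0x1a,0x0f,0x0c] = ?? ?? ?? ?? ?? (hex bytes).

  after D0: wrote 4B at 0x16 = c6576b54
  after D1: wrote 4B at 0x0e = 43c6576b
  after D2: wrote 3B at 0x07 = a87a8b
  after D3: wrote 6B at 0x00 = a87a8b5d9a78
  after D4: wrote 3B at 0x0b = 4aa87a
query mem[0x08]=0x7a, mem[0x04]=0x9a, mem[0x1a]=0x65, mem[0x0f]=0xc6, mem[0x0c]=0xa8

MEM[0x08,0x04,0x1a,0x0f,0x0c] = 7a 9a 65 c6 a8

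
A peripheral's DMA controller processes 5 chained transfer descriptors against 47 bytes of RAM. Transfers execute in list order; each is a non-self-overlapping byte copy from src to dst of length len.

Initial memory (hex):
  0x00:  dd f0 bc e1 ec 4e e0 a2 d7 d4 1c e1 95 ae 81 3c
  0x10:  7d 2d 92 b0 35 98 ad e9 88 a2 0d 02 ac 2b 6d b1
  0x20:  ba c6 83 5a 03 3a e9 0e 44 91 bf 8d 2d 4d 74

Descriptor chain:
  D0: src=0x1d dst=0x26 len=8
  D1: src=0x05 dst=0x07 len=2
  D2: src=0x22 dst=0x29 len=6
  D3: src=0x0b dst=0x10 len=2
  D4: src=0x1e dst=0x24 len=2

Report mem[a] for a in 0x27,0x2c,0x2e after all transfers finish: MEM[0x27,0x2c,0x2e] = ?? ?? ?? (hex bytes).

MEM[0x27,0x2c,0x2e] = 6d 3a 6d

[0] 0x1d->0x26 len=8 : 2b 6d b1 ba c6 83 5a 03
[1] 0x05->0x07 len=2 : 4e e0
[2] 0x22->0x29 len=6 : 83 5a 03 3a 2b 6d
[3] 0x0b->0x10 len=2 : e1 95
[4] 0x1e->0x24 len=2 : 6d b1
query mem[0x27]=0x6d, mem[0x2c]=0x3a, mem[0x2e]=0x6d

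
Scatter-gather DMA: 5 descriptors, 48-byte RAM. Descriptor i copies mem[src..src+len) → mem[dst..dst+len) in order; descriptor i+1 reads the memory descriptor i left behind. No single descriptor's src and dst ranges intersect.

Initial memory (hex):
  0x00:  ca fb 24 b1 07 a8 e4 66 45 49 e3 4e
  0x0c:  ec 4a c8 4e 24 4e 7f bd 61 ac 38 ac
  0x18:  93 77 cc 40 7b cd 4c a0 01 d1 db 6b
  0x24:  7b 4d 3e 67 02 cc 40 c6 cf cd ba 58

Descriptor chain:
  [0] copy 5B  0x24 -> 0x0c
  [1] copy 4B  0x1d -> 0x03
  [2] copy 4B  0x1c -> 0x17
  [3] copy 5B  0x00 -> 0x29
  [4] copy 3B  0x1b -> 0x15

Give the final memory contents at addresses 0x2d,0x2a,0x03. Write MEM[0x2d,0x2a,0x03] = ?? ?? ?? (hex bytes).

MEM[0x2d,0x2a,0x03] = 4c fb cd

D0: mem[0x0c..0x10] <- [7b 4d 3e 67 02]
D1: mem[0x03..0x06] <- [cd 4c a0 01]
D2: mem[0x17..0x1a] <- [7b cd 4c a0]
D3: mem[0x29..0x2d] <- [ca fb 24 cd 4c]
D4: mem[0x15..0x17] <- [40 7b cd]
query mem[0x2d]=0x4c, mem[0x2a]=0xfb, mem[0x03]=0xcd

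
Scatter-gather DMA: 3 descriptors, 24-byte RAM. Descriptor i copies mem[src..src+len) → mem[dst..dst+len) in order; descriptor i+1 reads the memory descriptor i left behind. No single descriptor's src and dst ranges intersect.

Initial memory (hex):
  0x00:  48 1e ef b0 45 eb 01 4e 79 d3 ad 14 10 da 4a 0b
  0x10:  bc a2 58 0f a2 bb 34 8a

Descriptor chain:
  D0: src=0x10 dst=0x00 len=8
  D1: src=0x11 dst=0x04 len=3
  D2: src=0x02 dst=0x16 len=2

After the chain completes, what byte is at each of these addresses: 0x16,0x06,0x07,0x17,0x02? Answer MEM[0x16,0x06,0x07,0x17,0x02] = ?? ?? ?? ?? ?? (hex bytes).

MEM[0x16,0x06,0x07,0x17,0x02] = 58 0f 8a 0f 58

  after D0: wrote 8B at 0x00 = bca2580fa2bb348a
  after D1: wrote 3B at 0x04 = a2580f
  after D2: wrote 2B at 0x16 = 580f
query mem[0x16]=0x58, mem[0x06]=0x0f, mem[0x07]=0x8a, mem[0x17]=0x0f, mem[0x02]=0x58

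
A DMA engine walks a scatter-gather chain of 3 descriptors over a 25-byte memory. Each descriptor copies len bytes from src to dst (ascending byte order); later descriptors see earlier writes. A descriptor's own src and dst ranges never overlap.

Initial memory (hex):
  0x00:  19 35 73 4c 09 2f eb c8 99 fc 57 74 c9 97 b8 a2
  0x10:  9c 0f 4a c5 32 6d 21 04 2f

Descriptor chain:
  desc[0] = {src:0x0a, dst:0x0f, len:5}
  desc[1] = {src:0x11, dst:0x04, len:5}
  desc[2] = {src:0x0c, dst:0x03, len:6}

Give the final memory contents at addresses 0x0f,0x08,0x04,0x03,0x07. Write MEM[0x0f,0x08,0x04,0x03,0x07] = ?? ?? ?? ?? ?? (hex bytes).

  after D0: wrote 5B at 0x0f = 5774c997b8
  after D1: wrote 5B at 0x04 = c997b8326d
  after D2: wrote 6B at 0x03 = c997b85774c9
query mem[0x0f]=0x57, mem[0x08]=0xc9, mem[0x04]=0x97, mem[0x03]=0xc9, mem[0x07]=0x74

MEM[0x0f,0x08,0x04,0x03,0x07] = 57 c9 97 c9 74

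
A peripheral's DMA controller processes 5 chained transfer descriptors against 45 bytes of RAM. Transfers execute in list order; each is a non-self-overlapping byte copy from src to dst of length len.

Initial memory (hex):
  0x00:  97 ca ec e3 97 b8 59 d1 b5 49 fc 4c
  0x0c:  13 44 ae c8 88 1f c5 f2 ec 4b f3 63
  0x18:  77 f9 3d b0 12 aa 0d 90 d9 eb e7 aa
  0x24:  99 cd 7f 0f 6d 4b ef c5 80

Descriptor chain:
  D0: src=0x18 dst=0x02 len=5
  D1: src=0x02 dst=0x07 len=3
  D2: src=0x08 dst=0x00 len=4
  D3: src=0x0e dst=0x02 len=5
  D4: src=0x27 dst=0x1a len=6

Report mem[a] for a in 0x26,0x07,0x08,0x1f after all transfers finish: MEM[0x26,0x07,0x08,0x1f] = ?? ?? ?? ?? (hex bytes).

MEM[0x26,0x07,0x08,0x1f] = 7f 77 f9 80

D0: mem[0x02..0x06] <- [77 f9 3d b0 12]
D1: mem[0x07..0x09] <- [77 f9 3d]
D2: mem[0x00..0x03] <- [f9 3d fc 4c]
D3: mem[0x02..0x06] <- [ae c8 88 1f c5]
D4: mem[0x1a..0x1f] <- [0f 6d 4b ef c5 80]
query mem[0x26]=0x7f, mem[0x07]=0x77, mem[0x08]=0xf9, mem[0x1f]=0x80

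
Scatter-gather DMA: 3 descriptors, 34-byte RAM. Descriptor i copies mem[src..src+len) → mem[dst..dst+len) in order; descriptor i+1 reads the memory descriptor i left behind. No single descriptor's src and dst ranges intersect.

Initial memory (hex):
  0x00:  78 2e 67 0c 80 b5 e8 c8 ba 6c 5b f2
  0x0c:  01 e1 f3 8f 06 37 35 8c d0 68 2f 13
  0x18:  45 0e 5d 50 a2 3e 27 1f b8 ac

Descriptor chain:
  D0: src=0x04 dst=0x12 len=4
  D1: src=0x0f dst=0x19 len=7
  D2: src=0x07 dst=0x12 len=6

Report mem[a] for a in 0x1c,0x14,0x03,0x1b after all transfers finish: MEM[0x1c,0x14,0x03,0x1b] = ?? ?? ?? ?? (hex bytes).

[0] 0x04->0x12 len=4 : 80 b5 e8 c8
[1] 0x0f->0x19 len=7 : 8f 06 37 80 b5 e8 c8
[2] 0x07->0x12 len=6 : c8 ba 6c 5b f2 01
query mem[0x1c]=0x80, mem[0x14]=0x6c, mem[0x03]=0x0c, mem[0x1b]=0x37

MEM[0x1c,0x14,0x03,0x1b] = 80 6c 0c 37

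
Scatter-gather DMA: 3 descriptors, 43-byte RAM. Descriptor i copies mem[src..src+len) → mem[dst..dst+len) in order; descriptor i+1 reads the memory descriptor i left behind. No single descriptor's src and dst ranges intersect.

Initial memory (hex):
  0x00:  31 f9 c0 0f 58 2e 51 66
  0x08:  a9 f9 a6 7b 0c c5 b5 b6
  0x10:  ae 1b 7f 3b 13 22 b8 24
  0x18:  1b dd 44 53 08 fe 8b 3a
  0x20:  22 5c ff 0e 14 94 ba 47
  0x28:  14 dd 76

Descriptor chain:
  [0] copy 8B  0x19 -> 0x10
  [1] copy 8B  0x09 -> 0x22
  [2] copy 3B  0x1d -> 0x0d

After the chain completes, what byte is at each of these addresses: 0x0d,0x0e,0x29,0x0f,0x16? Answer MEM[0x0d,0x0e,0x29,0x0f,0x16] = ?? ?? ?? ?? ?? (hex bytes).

[0] 0x19->0x10 len=8 : dd 44 53 08 fe 8b 3a 22
[1] 0x09->0x22 len=8 : f9 a6 7b 0c c5 b5 b6 dd
[2] 0x1d->0x0d len=3 : fe 8b 3a
query mem[0x0d]=0xfe, mem[0x0e]=0x8b, mem[0x29]=0xdd, mem[0x0f]=0x3a, mem[0x16]=0x3a

MEM[0x0d,0x0e,0x29,0x0f,0x16] = fe 8b dd 3a 3a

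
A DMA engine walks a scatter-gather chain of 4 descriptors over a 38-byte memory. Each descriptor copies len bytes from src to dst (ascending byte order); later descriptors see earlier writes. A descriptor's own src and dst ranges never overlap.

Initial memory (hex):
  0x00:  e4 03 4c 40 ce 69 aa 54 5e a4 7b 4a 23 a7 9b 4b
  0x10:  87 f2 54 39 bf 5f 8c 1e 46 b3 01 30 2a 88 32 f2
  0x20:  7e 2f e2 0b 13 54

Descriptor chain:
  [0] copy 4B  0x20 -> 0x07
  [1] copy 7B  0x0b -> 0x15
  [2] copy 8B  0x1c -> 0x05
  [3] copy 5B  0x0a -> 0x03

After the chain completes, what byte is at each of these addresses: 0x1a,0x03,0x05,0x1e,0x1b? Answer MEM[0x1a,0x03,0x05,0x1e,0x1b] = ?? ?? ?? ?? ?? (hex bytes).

MEM[0x1a,0x03,0x05,0x1e,0x1b] = 87 2f 0b 32 f2

[0] 0x20->0x07 len=4 : 7e 2f e2 0b
[1] 0x0b->0x15 len=7 : 4a 23 a7 9b 4b 87 f2
[2] 0x1c->0x05 len=8 : 2a 88 32 f2 7e 2f e2 0b
[3] 0x0a->0x03 len=5 : 2f e2 0b a7 9b
query mem[0x1a]=0x87, mem[0x03]=0x2f, mem[0x05]=0x0b, mem[0x1e]=0x32, mem[0x1b]=0xf2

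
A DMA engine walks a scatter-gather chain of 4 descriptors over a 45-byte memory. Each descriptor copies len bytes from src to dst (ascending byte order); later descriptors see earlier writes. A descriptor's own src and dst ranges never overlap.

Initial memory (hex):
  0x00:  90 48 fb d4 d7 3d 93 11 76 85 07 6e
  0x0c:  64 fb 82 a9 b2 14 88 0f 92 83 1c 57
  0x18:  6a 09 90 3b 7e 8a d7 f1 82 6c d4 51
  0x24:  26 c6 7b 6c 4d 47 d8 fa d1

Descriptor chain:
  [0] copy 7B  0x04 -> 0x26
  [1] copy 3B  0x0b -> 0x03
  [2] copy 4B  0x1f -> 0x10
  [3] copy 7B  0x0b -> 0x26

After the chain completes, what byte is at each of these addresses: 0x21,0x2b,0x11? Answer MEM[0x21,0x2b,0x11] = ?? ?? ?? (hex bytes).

MEM[0x21,0x2b,0x11] = 6c f1 82

[0] 0x04->0x26 len=7 : d7 3d 93 11 76 85 07
[1] 0x0b->0x03 len=3 : 6e 64 fb
[2] 0x1f->0x10 len=4 : f1 82 6c d4
[3] 0x0b->0x26 len=7 : 6e 64 fb 82 a9 f1 82
query mem[0x21]=0x6c, mem[0x2b]=0xf1, mem[0x11]=0x82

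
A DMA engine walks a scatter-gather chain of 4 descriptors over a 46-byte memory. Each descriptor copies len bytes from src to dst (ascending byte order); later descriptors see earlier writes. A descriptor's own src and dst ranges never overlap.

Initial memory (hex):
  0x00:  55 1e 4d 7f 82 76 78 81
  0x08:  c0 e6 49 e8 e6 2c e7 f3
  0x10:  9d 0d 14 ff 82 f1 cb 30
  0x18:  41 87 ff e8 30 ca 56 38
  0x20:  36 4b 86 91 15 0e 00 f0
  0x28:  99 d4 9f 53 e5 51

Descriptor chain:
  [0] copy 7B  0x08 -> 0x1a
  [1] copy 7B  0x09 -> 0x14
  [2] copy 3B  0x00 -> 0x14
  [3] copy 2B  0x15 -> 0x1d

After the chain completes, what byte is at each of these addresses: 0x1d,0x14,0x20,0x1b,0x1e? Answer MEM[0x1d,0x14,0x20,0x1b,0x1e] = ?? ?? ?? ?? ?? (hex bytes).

[0] 0x08->0x1a len=7 : c0 e6 49 e8 e6 2c e7
[1] 0x09->0x14 len=7 : e6 49 e8 e6 2c e7 f3
[2] 0x00->0x14 len=3 : 55 1e 4d
[3] 0x15->0x1d len=2 : 1e 4d
query mem[0x1d]=0x1e, mem[0x14]=0x55, mem[0x20]=0xe7, mem[0x1b]=0xe6, mem[0x1e]=0x4d

MEM[0x1d,0x14,0x20,0x1b,0x1e] = 1e 55 e7 e6 4d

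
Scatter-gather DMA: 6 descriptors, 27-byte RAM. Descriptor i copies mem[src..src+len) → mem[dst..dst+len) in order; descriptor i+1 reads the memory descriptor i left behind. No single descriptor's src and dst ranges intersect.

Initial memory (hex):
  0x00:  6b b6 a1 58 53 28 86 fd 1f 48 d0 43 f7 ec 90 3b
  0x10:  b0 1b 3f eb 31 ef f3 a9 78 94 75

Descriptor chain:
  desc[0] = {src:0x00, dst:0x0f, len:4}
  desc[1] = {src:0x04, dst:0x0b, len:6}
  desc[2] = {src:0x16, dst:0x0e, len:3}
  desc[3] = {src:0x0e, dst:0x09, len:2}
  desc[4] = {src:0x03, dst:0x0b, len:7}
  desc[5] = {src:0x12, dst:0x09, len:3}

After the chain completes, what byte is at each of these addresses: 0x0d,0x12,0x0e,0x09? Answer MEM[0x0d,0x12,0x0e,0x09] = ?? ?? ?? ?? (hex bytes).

MEM[0x0d,0x12,0x0e,0x09] = 28 58 86 58

#0 dst[0x0f+4] := {0x6b,0xb6,0xa1,0x58}
#1 dst[0x0b+6] := {0x53,0x28,0x86,0xfd,0x1f,0x48}
#2 dst[0x0e+3] := {0xf3,0xa9,0x78}
#3 dst[0x09+2] := {0xf3,0xa9}
#4 dst[0x0b+7] := {0x58,0x53,0x28,0x86,0xfd,0x1f,0xf3}
#5 dst[0x09+3] := {0x58,0xeb,0x31}
query mem[0x0d]=0x28, mem[0x12]=0x58, mem[0x0e]=0x86, mem[0x09]=0x58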